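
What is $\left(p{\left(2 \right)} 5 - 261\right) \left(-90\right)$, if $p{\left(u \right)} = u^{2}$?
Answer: $21690$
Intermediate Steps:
$\left(p{\left(2 \right)} 5 - 261\right) \left(-90\right) = \left(2^{2} \cdot 5 - 261\right) \left(-90\right) = \left(4 \cdot 5 - 261\right) \left(-90\right) = \left(20 - 261\right) \left(-90\right) = \left(-241\right) \left(-90\right) = 21690$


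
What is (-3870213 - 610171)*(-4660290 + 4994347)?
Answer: -1496703637888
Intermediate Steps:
(-3870213 - 610171)*(-4660290 + 4994347) = -4480384*334057 = -1496703637888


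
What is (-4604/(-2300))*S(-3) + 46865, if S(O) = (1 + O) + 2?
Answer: 46865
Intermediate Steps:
S(O) = 3 + O
(-4604/(-2300))*S(-3) + 46865 = (-4604/(-2300))*(3 - 3) + 46865 = -4604*(-1/2300)*0 + 46865 = (1151/575)*0 + 46865 = 0 + 46865 = 46865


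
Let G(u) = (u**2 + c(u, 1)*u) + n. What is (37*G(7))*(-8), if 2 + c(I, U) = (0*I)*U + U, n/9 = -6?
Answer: 3552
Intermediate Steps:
n = -54 (n = 9*(-6) = -54)
c(I, U) = -2 + U (c(I, U) = -2 + ((0*I)*U + U) = -2 + (0*U + U) = -2 + (0 + U) = -2 + U)
G(u) = -54 + u**2 - u (G(u) = (u**2 + (-2 + 1)*u) - 54 = (u**2 - u) - 54 = -54 + u**2 - u)
(37*G(7))*(-8) = (37*(-54 + 7**2 - 1*7))*(-8) = (37*(-54 + 49 - 7))*(-8) = (37*(-12))*(-8) = -444*(-8) = 3552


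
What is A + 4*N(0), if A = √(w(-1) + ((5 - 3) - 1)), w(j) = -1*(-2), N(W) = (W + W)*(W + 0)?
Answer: √3 ≈ 1.7320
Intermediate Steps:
N(W) = 2*W² (N(W) = (2*W)*W = 2*W²)
w(j) = 2
A = √3 (A = √(2 + ((5 - 3) - 1)) = √(2 + (2 - 1)) = √(2 + 1) = √3 ≈ 1.7320)
A + 4*N(0) = √3 + 4*(2*0²) = √3 + 4*(2*0) = √3 + 4*0 = √3 + 0 = √3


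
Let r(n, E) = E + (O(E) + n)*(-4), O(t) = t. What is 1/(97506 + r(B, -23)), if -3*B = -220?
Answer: 3/291845 ≈ 1.0279e-5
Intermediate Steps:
B = 220/3 (B = -⅓*(-220) = 220/3 ≈ 73.333)
r(n, E) = -4*n - 3*E (r(n, E) = E + (E + n)*(-4) = E + (-4*E - 4*n) = -4*n - 3*E)
1/(97506 + r(B, -23)) = 1/(97506 + (-4*220/3 - 3*(-23))) = 1/(97506 + (-880/3 + 69)) = 1/(97506 - 673/3) = 1/(291845/3) = 3/291845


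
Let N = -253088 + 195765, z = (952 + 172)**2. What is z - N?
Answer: 1320699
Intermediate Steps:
z = 1263376 (z = 1124**2 = 1263376)
N = -57323
z - N = 1263376 - 1*(-57323) = 1263376 + 57323 = 1320699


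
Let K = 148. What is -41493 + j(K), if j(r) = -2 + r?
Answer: -41347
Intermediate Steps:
-41493 + j(K) = -41493 + (-2 + 148) = -41493 + 146 = -41347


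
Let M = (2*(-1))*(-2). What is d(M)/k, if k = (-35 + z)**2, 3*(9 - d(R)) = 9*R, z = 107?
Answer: -1/1728 ≈ -0.00057870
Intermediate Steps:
M = 4 (M = -2*(-2) = 4)
d(R) = 9 - 3*R
k = 5184 (k = (-35 + 107)**2 = 72**2 = 5184)
d(M)/k = (9 - 3*4)/5184 = (9 - 12)*(1/5184) = -3*1/5184 = -1/1728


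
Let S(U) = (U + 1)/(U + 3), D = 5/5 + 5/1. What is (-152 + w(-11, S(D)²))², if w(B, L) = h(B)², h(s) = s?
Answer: 961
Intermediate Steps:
D = 6 (D = 5*(⅕) + 5*1 = 1 + 5 = 6)
S(U) = (1 + U)/(3 + U)
w(B, L) = B²
(-152 + w(-11, S(D)²))² = (-152 + (-11)²)² = (-152 + 121)² = (-31)² = 961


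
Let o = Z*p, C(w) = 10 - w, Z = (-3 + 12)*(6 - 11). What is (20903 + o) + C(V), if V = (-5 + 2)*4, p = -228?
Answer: 31185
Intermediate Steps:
V = -12 (V = -3*4 = -12)
Z = -45 (Z = 9*(-5) = -45)
o = 10260 (o = -45*(-228) = 10260)
(20903 + o) + C(V) = (20903 + 10260) + (10 - 1*(-12)) = 31163 + (10 + 12) = 31163 + 22 = 31185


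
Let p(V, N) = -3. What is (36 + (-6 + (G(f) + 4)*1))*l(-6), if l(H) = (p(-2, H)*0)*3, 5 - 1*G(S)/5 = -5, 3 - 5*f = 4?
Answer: 0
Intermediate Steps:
f = -⅕ (f = ⅗ - ⅕*4 = ⅗ - ⅘ = -⅕ ≈ -0.20000)
G(S) = 50 (G(S) = 25 - 5*(-5) = 25 + 25 = 50)
l(H) = 0 (l(H) = -3*0*3 = 0*3 = 0)
(36 + (-6 + (G(f) + 4)*1))*l(-6) = (36 + (-6 + (50 + 4)*1))*0 = (36 + (-6 + 54*1))*0 = (36 + (-6 + 54))*0 = (36 + 48)*0 = 84*0 = 0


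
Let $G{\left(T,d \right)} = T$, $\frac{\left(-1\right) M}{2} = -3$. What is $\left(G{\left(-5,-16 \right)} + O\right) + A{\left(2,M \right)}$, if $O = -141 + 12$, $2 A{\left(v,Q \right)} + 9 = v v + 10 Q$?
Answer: $- \frac{213}{2} \approx -106.5$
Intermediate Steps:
$M = 6$ ($M = \left(-2\right) \left(-3\right) = 6$)
$A{\left(v,Q \right)} = - \frac{9}{2} + \frac{v^{2}}{2} + 5 Q$ ($A{\left(v,Q \right)} = - \frac{9}{2} + \frac{v v + 10 Q}{2} = - \frac{9}{2} + \frac{v^{2} + 10 Q}{2} = - \frac{9}{2} + \left(\frac{v^{2}}{2} + 5 Q\right) = - \frac{9}{2} + \frac{v^{2}}{2} + 5 Q$)
$O = -129$
$\left(G{\left(-5,-16 \right)} + O\right) + A{\left(2,M \right)} = \left(-5 - 129\right) + \left(- \frac{9}{2} + \frac{2^{2}}{2} + 5 \cdot 6\right) = -134 + \left(- \frac{9}{2} + \frac{1}{2} \cdot 4 + 30\right) = -134 + \left(- \frac{9}{2} + 2 + 30\right) = -134 + \frac{55}{2} = - \frac{213}{2}$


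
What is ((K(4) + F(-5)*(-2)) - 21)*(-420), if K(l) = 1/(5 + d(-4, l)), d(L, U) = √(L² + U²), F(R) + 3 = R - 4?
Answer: -960 - 240*√2 ≈ -1299.4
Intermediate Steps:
F(R) = -7 + R (F(R) = -3 + (R - 4) = -3 + (-4 + R) = -7 + R)
K(l) = 1/(5 + √(16 + l²)) (K(l) = 1/(5 + √((-4)² + l²)) = 1/(5 + √(16 + l²)))
((K(4) + F(-5)*(-2)) - 21)*(-420) = ((1/(5 + √(16 + 4²)) + (-7 - 5)*(-2)) - 21)*(-420) = ((1/(5 + √(16 + 16)) - 12*(-2)) - 21)*(-420) = ((1/(5 + √32) + 24) - 21)*(-420) = ((1/(5 + 4*√2) + 24) - 21)*(-420) = ((24 + 1/(5 + 4*√2)) - 21)*(-420) = (3 + 1/(5 + 4*√2))*(-420) = -1260 - 420/(5 + 4*√2)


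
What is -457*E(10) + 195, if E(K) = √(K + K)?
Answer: 195 - 914*√5 ≈ -1848.8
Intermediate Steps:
E(K) = √2*√K (E(K) = √(2*K) = √2*√K)
-457*E(10) + 195 = -457*√2*√10 + 195 = -914*√5 + 195 = 195 - 914*√5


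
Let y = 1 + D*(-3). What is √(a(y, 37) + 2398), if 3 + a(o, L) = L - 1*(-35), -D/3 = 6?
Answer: √2467 ≈ 49.669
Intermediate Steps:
D = -18 (D = -3*6 = -18)
y = 55 (y = 1 - 18*(-3) = 1 + 54 = 55)
a(o, L) = 32 + L (a(o, L) = -3 + (L - 1*(-35)) = -3 + (L + 35) = -3 + (35 + L) = 32 + L)
√(a(y, 37) + 2398) = √((32 + 37) + 2398) = √(69 + 2398) = √2467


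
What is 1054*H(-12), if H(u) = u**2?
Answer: 151776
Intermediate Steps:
1054*H(-12) = 1054*(-12)**2 = 1054*144 = 151776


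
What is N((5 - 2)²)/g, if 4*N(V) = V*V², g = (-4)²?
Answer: 729/64 ≈ 11.391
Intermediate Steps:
g = 16
N(V) = V³/4 (N(V) = (V*V²)/4 = V³/4)
N((5 - 2)²)/g = (((5 - 2)²)³/4)/16 = ((3²)³/4)*(1/16) = ((¼)*9³)*(1/16) = ((¼)*729)*(1/16) = (729/4)*(1/16) = 729/64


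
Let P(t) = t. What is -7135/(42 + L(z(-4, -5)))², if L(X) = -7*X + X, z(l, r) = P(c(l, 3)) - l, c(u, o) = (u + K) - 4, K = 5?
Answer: -7135/1296 ≈ -5.5054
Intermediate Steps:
c(u, o) = 1 + u (c(u, o) = (u + 5) - 4 = (5 + u) - 4 = 1 + u)
z(l, r) = 1 (z(l, r) = (1 + l) - l = 1)
L(X) = -6*X
-7135/(42 + L(z(-4, -5)))² = -7135/(42 - 6*1)² = -7135/(42 - 6)² = -7135/(36²) = -7135/1296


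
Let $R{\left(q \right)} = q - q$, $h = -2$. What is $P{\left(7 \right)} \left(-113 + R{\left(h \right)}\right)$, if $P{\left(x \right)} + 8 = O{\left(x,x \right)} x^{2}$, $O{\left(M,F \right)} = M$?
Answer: $-37855$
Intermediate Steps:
$R{\left(q \right)} = 0$
$P{\left(x \right)} = -8 + x^{3}$ ($P{\left(x \right)} = -8 + x x^{2} = -8 + x^{3}$)
$P{\left(7 \right)} \left(-113 + R{\left(h \right)}\right) = \left(-8 + 7^{3}\right) \left(-113 + 0\right) = \left(-8 + 343\right) \left(-113\right) = 335 \left(-113\right) = -37855$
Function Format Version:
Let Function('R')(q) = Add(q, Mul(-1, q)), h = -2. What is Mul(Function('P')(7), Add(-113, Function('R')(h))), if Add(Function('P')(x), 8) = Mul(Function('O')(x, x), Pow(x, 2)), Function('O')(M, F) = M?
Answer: -37855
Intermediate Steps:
Function('R')(q) = 0
Function('P')(x) = Add(-8, Pow(x, 3)) (Function('P')(x) = Add(-8, Mul(x, Pow(x, 2))) = Add(-8, Pow(x, 3)))
Mul(Function('P')(7), Add(-113, Function('R')(h))) = Mul(Add(-8, Pow(7, 3)), Add(-113, 0)) = Mul(Add(-8, 343), -113) = Mul(335, -113) = -37855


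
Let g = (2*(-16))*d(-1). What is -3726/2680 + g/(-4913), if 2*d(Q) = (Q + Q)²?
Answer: -9067159/6583420 ≈ -1.3773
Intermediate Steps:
d(Q) = 2*Q² (d(Q) = (Q + Q)²/2 = (2*Q)²/2 = (4*Q²)/2 = 2*Q²)
g = -64 (g = (2*(-16))*(2*(-1)²) = -64 ≈ -64.000)
-3726/2680 + g/(-4913) = -3726/2680 - 64/(-4913) = -3726*1/2680 - 64*(-1/4913) = -1863/1340 + 64/4913 = -9067159/6583420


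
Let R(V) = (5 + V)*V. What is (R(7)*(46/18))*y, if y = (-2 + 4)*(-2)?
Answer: -2576/3 ≈ -858.67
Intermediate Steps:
R(V) = V*(5 + V)
y = -4 (y = 2*(-2) = -4)
(R(7)*(46/18))*y = ((7*(5 + 7))*(46/18))*(-4) = ((7*12)*(46*(1/18)))*(-4) = (84*(23/9))*(-4) = (644/3)*(-4) = -2576/3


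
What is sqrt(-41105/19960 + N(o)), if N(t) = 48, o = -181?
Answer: sqrt(183028210)/1996 ≈ 6.7780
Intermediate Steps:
sqrt(-41105/19960 + N(o)) = sqrt(-41105/19960 + 48) = sqrt(-41105*1/19960 + 48) = sqrt(-8221/3992 + 48) = sqrt(183395/3992) = sqrt(183028210)/1996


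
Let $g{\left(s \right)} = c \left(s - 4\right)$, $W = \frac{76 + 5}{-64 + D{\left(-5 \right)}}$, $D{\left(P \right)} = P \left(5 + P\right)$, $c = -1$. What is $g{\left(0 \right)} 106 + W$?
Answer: $\frac{27055}{64} \approx 422.73$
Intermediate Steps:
$W = - \frac{81}{64}$ ($W = \frac{76 + 5}{-64 - 5 \left(5 - 5\right)} = \frac{81}{-64 - 0} = \frac{81}{-64 + 0} = \frac{81}{-64} = 81 \left(- \frac{1}{64}\right) = - \frac{81}{64} \approx -1.2656$)
$g{\left(s \right)} = 4 - s$ ($g{\left(s \right)} = - (s - 4) = - (-4 + s) = 4 - s$)
$g{\left(0 \right)} 106 + W = \left(4 - 0\right) 106 - \frac{81}{64} = \left(4 + 0\right) 106 - \frac{81}{64} = 4 \cdot 106 - \frac{81}{64} = 424 - \frac{81}{64} = \frac{27055}{64}$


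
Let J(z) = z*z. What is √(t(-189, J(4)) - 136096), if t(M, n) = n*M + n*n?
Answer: 4*I*√8679 ≈ 372.64*I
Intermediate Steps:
J(z) = z²
t(M, n) = n² + M*n (t(M, n) = M*n + n² = n² + M*n)
√(t(-189, J(4)) - 136096) = √(4²*(-189 + 4²) - 136096) = √(16*(-189 + 16) - 136096) = √(16*(-173) - 136096) = √(-2768 - 136096) = √(-138864) = 4*I*√8679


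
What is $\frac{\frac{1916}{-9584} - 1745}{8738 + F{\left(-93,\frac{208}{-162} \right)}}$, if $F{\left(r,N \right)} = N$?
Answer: $- \frac{338701419}{1695586904} \approx -0.19975$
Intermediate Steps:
$\frac{\frac{1916}{-9584} - 1745}{8738 + F{\left(-93,\frac{208}{-162} \right)}} = \frac{\frac{1916}{-9584} - 1745}{8738 + \frac{208}{-162}} = \frac{1916 \left(- \frac{1}{9584}\right) - 1745}{8738 + 208 \left(- \frac{1}{162}\right)} = \frac{- \frac{479}{2396} - 1745}{8738 - \frac{104}{81}} = - \frac{4181499}{2396 \cdot \frac{707674}{81}} = \left(- \frac{4181499}{2396}\right) \frac{81}{707674} = - \frac{338701419}{1695586904}$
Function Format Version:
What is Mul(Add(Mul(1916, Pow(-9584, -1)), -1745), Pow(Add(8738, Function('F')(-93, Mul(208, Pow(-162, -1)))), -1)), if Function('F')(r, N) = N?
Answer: Rational(-338701419, 1695586904) ≈ -0.19975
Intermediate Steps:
Mul(Add(Mul(1916, Pow(-9584, -1)), -1745), Pow(Add(8738, Function('F')(-93, Mul(208, Pow(-162, -1)))), -1)) = Mul(Add(Mul(1916, Pow(-9584, -1)), -1745), Pow(Add(8738, Mul(208, Pow(-162, -1))), -1)) = Mul(Add(Mul(1916, Rational(-1, 9584)), -1745), Pow(Add(8738, Mul(208, Rational(-1, 162))), -1)) = Mul(Add(Rational(-479, 2396), -1745), Pow(Add(8738, Rational(-104, 81)), -1)) = Mul(Rational(-4181499, 2396), Pow(Rational(707674, 81), -1)) = Mul(Rational(-4181499, 2396), Rational(81, 707674)) = Rational(-338701419, 1695586904)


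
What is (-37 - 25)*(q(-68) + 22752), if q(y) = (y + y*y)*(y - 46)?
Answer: 30791184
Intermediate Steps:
q(y) = (-46 + y)*(y + y²) (q(y) = (y + y²)*(-46 + y) = (-46 + y)*(y + y²))
(-37 - 25)*(q(-68) + 22752) = (-37 - 25)*(-68*(-46 + (-68)² - 45*(-68)) + 22752) = -62*(-68*(-46 + 4624 + 3060) + 22752) = -62*(-68*7638 + 22752) = -62*(-519384 + 22752) = -62*(-496632) = 30791184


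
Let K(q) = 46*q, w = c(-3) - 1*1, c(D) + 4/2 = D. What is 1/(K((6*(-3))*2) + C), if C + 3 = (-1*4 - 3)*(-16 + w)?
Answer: -1/1505 ≈ -0.00066445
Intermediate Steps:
c(D) = -2 + D
w = -6 (w = (-2 - 3) - 1*1 = -5 - 1 = -6)
C = 151 (C = -3 + (-1*4 - 3)*(-16 - 6) = -3 + (-4 - 3)*(-22) = -3 - 7*(-22) = -3 + 154 = 151)
1/(K((6*(-3))*2) + C) = 1/(46*((6*(-3))*2) + 151) = 1/(46*(-18*2) + 151) = 1/(46*(-36) + 151) = 1/(-1656 + 151) = 1/(-1505) = -1/1505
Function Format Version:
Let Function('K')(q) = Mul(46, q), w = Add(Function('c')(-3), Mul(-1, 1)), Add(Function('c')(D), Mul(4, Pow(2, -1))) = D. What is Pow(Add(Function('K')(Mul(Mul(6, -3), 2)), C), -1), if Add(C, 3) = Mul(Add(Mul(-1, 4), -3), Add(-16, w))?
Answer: Rational(-1, 1505) ≈ -0.00066445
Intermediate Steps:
Function('c')(D) = Add(-2, D)
w = -6 (w = Add(Add(-2, -3), Mul(-1, 1)) = Add(-5, -1) = -6)
C = 151 (C = Add(-3, Mul(Add(Mul(-1, 4), -3), Add(-16, -6))) = Add(-3, Mul(Add(-4, -3), -22)) = Add(-3, Mul(-7, -22)) = Add(-3, 154) = 151)
Pow(Add(Function('K')(Mul(Mul(6, -3), 2)), C), -1) = Pow(Add(Mul(46, Mul(Mul(6, -3), 2)), 151), -1) = Pow(Add(Mul(46, Mul(-18, 2)), 151), -1) = Pow(Add(Mul(46, -36), 151), -1) = Pow(Add(-1656, 151), -1) = Pow(-1505, -1) = Rational(-1, 1505)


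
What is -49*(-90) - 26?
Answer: 4384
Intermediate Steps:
-49*(-90) - 26 = 4410 - 26 = 4384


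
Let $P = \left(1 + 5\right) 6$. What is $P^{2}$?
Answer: $1296$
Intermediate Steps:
$P = 36$ ($P = 6 \cdot 6 = 36$)
$P^{2} = 36^{2} = 1296$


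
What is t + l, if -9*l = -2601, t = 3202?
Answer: 3491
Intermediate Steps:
l = 289 (l = -1/9*(-2601) = 289)
t + l = 3202 + 289 = 3491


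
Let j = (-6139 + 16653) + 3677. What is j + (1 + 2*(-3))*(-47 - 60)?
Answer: 14726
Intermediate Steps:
j = 14191 (j = 10514 + 3677 = 14191)
j + (1 + 2*(-3))*(-47 - 60) = 14191 + (1 + 2*(-3))*(-47 - 60) = 14191 + (1 - 6)*(-107) = 14191 - 5*(-107) = 14191 + 535 = 14726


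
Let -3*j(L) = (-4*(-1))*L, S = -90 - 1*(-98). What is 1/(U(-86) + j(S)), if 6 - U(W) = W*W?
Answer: -3/22202 ≈ -0.00013512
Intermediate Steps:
S = 8 (S = -90 + 98 = 8)
U(W) = 6 - W² (U(W) = 6 - W*W = 6 - W²)
j(L) = -4*L/3 (j(L) = -(-4*(-1))*L/3 = -4*L/3)
1/(U(-86) + j(S)) = 1/((6 - 1*(-86)²) - 4/3*8) = 1/((6 - 1*7396) - 32/3) = 1/((6 - 7396) - 32/3) = 1/(-7390 - 32/3) = 1/(-22202/3) = -3/22202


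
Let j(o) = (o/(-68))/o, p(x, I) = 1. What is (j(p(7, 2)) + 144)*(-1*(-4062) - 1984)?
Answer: 10172849/34 ≈ 2.9920e+5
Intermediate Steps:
j(o) = -1/68 (j(o) = (o*(-1/68))/o = (-o/68)/o = -1/68)
(j(p(7, 2)) + 144)*(-1*(-4062) - 1984) = (-1/68 + 144)*(-1*(-4062) - 1984) = 9791*(4062 - 1984)/68 = (9791/68)*2078 = 10172849/34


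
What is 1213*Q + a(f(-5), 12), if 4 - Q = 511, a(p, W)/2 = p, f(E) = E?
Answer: -615001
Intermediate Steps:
a(p, W) = 2*p
Q = -507 (Q = 4 - 1*511 = 4 - 511 = -507)
1213*Q + a(f(-5), 12) = 1213*(-507) + 2*(-5) = -614991 - 10 = -615001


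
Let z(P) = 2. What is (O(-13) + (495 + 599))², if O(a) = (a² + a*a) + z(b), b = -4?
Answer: 2056356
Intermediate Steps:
O(a) = 2 + 2*a² (O(a) = (a² + a*a) + 2 = (a² + a²) + 2 = 2*a² + 2 = 2 + 2*a²)
(O(-13) + (495 + 599))² = ((2 + 2*(-13)²) + (495 + 599))² = ((2 + 2*169) + 1094)² = ((2 + 338) + 1094)² = (340 + 1094)² = 1434² = 2056356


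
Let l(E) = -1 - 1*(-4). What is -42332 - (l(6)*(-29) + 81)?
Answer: -42326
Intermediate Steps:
l(E) = 3 (l(E) = -1 + 4 = 3)
-42332 - (l(6)*(-29) + 81) = -42332 - (3*(-29) + 81) = -42332 - (-87 + 81) = -42332 - 1*(-6) = -42332 + 6 = -42326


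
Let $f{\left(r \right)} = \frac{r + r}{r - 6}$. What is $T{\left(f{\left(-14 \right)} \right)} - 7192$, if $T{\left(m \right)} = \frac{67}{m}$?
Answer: $- \frac{50009}{7} \approx -7144.1$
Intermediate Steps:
$f{\left(r \right)} = \frac{2 r}{-6 + r}$
$T{\left(f{\left(-14 \right)} \right)} - 7192 = \frac{67}{2 \left(-14\right) \frac{1}{-6 - 14}} - 7192 = \frac{67}{2 \left(-14\right) \frac{1}{-20}} - 7192 = \frac{67}{2 \left(-14\right) \left(- \frac{1}{20}\right)} - 7192 = \frac{67}{\frac{7}{5}} - 7192 = 67 \cdot \frac{5}{7} - 7192 = \frac{335}{7} - 7192 = - \frac{50009}{7}$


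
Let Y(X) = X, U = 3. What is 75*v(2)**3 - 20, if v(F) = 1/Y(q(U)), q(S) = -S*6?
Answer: -38905/1944 ≈ -20.013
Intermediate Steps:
q(S) = -6*S
v(F) = -1/18 (v(F) = 1/(-6*3) = 1/(-18) = -1/18)
75*v(2)**3 - 20 = 75*(-1/18)**3 - 20 = 75*(-1/5832) - 20 = -25/1944 - 20 = -38905/1944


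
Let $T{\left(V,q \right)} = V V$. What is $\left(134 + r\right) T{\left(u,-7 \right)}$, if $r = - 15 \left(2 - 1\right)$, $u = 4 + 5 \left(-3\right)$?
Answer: $14399$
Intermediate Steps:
$u = -11$ ($u = 4 - 15 = -11$)
$T{\left(V,q \right)} = V^{2}$
$r = -15$ ($r = - 15 \left(2 - 1\right) = \left(-15\right) 1 = -15$)
$\left(134 + r\right) T{\left(u,-7 \right)} = \left(134 - 15\right) \left(-11\right)^{2} = 119 \cdot 121 = 14399$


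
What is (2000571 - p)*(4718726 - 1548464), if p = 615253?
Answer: 4391821013316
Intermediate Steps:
(2000571 - p)*(4718726 - 1548464) = (2000571 - 1*615253)*(4718726 - 1548464) = (2000571 - 615253)*3170262 = 1385318*3170262 = 4391821013316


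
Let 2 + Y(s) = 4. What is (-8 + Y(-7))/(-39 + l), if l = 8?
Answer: 6/31 ≈ 0.19355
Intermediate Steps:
Y(s) = 2 (Y(s) = -2 + 4 = 2)
(-8 + Y(-7))/(-39 + l) = (-8 + 2)/(-39 + 8) = -6/(-31) = -1/31*(-6) = 6/31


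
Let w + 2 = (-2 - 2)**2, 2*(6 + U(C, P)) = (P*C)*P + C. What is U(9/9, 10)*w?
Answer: 623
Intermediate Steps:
U(C, P) = -6 + C/2 + C*P**2/2 (U(C, P) = -6 + ((P*C)*P + C)/2 = -6 + ((C*P)*P + C)/2 = -6 + (C*P**2 + C)/2 = -6 + (C + C*P**2)/2 = -6 + (C/2 + C*P**2/2) = -6 + C/2 + C*P**2/2)
w = 14 (w = -2 + (-2 - 2)**2 = -2 + (-4)**2 = -2 + 16 = 14)
U(9/9, 10)*w = (-6 + (9/9)/2 + (1/2)*(9/9)*10**2)*14 = (-6 + (9*(1/9))/2 + (1/2)*(9*(1/9))*100)*14 = (-6 + (1/2)*1 + (1/2)*1*100)*14 = (-6 + 1/2 + 50)*14 = (89/2)*14 = 623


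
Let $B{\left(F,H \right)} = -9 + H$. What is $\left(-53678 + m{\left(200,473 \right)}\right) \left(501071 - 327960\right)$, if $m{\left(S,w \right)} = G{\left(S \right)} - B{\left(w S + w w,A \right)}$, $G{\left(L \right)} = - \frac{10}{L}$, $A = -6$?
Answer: $- \frac{185793284971}{20} \approx -9.2897 \cdot 10^{9}$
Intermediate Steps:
$m{\left(S,w \right)} = 15 - \frac{10}{S}$ ($m{\left(S,w \right)} = - \frac{10}{S} - \left(-9 - 6\right) = - \frac{10}{S} - -15 = - \frac{10}{S} + 15 = 15 - \frac{10}{S}$)
$\left(-53678 + m{\left(200,473 \right)}\right) \left(501071 - 327960\right) = \left(-53678 + \left(15 - \frac{10}{200}\right)\right) \left(501071 - 327960\right) = \left(-53678 + \left(15 - \frac{1}{20}\right)\right) 173111 = \left(-53678 + \frac{299}{20}\right) 173111 = \left(- \frac{1073261}{20}\right) 173111 = - \frac{185793284971}{20}$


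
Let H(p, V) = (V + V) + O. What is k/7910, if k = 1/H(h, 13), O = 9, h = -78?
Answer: 1/276850 ≈ 3.6121e-6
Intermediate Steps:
H(p, V) = 9 + 2*V (H(p, V) = (V + V) + 9 = 2*V + 9 = 9 + 2*V)
k = 1/35 (k = 1/(9 + 2*13) = 1/(9 + 26) = 1/35 ≈ 0.028571)
k/7910 = (1/35)/7910 = (1/35)*(1/7910) = 1/276850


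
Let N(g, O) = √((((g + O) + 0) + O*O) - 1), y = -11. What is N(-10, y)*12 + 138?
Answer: 138 + 36*√11 ≈ 257.40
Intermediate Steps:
N(g, O) = √(-1 + O + g + O²) (N(g, O) = √((((O + g) + 0) + O²) - 1) = √(((O + g) + O²) - 1) = √((O + g + O²) - 1) = √(-1 + O + g + O²))
N(-10, y)*12 + 138 = √(-1 - 11 - 10 + (-11)²)*12 + 138 = √(-1 - 11 - 10 + 121)*12 + 138 = √99*12 + 138 = (3*√11)*12 + 138 = 36*√11 + 138 = 138 + 36*√11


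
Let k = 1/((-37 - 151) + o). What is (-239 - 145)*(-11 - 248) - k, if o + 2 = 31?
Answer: 15813505/159 ≈ 99456.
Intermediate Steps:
o = 29 (o = -2 + 31 = 29)
k = -1/159 (k = 1/((-37 - 151) + 29) = 1/(-188 + 29) = 1/(-159) = -1/159 ≈ -0.0062893)
(-239 - 145)*(-11 - 248) - k = (-239 - 145)*(-11 - 248) - 1*(-1/159) = -384*(-259) + 1/159 = 99456 + 1/159 = 15813505/159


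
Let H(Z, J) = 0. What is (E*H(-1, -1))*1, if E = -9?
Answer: 0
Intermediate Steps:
(E*H(-1, -1))*1 = -9*0*1 = 0*1 = 0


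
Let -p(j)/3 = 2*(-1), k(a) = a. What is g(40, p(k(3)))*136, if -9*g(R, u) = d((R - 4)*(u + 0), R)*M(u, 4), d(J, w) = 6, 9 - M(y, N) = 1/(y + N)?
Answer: -12104/15 ≈ -806.93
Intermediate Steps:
M(y, N) = 9 - 1/(N + y) (M(y, N) = 9 - 1/(y + N) = 9 - 1/(N + y))
p(j) = 6 (p(j) = -6*(-1) = -3*(-2) = 6)
g(R, u) = -2*(35 + 9*u)/(3*(4 + u)) (g(R, u) = -2*(-1 + 9*4 + 9*u)/(4 + u)/3 = -2*(-1 + 36 + 9*u)/(4 + u)/3 = -2*(35 + 9*u)/(4 + u)/3 = -2*(35 + 9*u)/(3*(4 + u)))
g(40, p(k(3)))*136 = (2*(-35 - 9*6)/(3*(4 + 6)))*136 = ((⅔)*(-35 - 54)/10)*136 = ((⅔)*(⅒)*(-89))*136 = -89/15*136 = -12104/15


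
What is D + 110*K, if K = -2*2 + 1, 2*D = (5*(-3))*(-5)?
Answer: -585/2 ≈ -292.50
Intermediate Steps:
D = 75/2 (D = ((5*(-3))*(-5))/2 = (-15*(-5))/2 = (1/2)*75 = 75/2 ≈ 37.500)
K = -3 (K = -4 + 1 = -3)
D + 110*K = 75/2 + 110*(-3) = 75/2 - 330 = -585/2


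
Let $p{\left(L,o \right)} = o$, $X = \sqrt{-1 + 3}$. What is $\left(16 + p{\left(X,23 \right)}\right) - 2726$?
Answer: $-2687$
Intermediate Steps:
$X = \sqrt{2} \approx 1.4142$
$\left(16 + p{\left(X,23 \right)}\right) - 2726 = \left(16 + 23\right) - 2726 = 39 - 2726 = -2687$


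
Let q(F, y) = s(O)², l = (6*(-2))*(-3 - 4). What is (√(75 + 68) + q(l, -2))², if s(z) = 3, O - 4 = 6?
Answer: (9 + √143)² ≈ 439.25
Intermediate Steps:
O = 10 (O = 4 + 6 = 10)
l = 84 (l = -12*(-7) = 84)
q(F, y) = 9 (q(F, y) = 3² = 9)
(√(75 + 68) + q(l, -2))² = (√(75 + 68) + 9)² = (√143 + 9)² = (9 + √143)²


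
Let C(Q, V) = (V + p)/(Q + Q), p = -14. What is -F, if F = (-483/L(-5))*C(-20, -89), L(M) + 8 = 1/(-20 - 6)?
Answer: -646737/4180 ≈ -154.72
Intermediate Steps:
C(Q, V) = (-14 + V)/(2*Q) (C(Q, V) = (V - 14)/(Q + Q) = (-14 + V)/((2*Q)) = (-14 + V)*(1/(2*Q)) = (-14 + V)/(2*Q))
L(M) = -209/26 (L(M) = -8 + 1/(-20 - 6) = -8 + 1/(-26) = -8 - 1/26 = -209/26)
F = 646737/4180 (F = (-483/(-209/26))*((½)*(-14 - 89)/(-20)) = (-483*(-26/209))*((½)*(-1/20)*(-103)) = (12558/209)*(103/40) = 646737/4180 ≈ 154.72)
-F = -1*646737/4180 = -646737/4180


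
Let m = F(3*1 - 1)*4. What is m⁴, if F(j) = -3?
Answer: 20736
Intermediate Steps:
m = -12 (m = -3*4 = -12)
m⁴ = (-12)⁴ = 20736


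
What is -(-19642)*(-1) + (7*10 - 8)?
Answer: -19580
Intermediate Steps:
-(-19642)*(-1) + (7*10 - 8) = -1403*14 + (70 - 8) = -19642 + 62 = -19580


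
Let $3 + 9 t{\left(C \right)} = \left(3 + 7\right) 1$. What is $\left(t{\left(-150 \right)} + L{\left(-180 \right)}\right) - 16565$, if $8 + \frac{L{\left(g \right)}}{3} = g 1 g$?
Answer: $\frac{725506}{9} \approx 80612.0$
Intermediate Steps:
$L{\left(g \right)} = -24 + 3 g^{2}$ ($L{\left(g \right)} = -24 + 3 g 1 g = -24 + 3 g g = -24 + 3 g^{2}$)
$t{\left(C \right)} = \frac{7}{9}$ ($t{\left(C \right)} = - \frac{1}{3} + \frac{\left(3 + 7\right) 1}{9} = - \frac{1}{3} + \frac{10 \cdot 1}{9} = - \frac{1}{3} + \frac{1}{9} \cdot 10 = - \frac{1}{3} + \frac{10}{9} = \frac{7}{9}$)
$\left(t{\left(-150 \right)} + L{\left(-180 \right)}\right) - 16565 = \left(\frac{7}{9} - \left(24 - 3 \left(-180\right)^{2}\right)\right) - 16565 = \left(\frac{7}{9} + \left(-24 + 3 \cdot 32400\right)\right) - 16565 = \left(\frac{7}{9} + \left(-24 + 97200\right)\right) - 16565 = \left(\frac{7}{9} + 97176\right) - 16565 = \frac{874591}{9} - 16565 = \frac{725506}{9}$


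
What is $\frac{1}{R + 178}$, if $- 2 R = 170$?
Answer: $\frac{1}{93} \approx 0.010753$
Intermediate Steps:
$R = -85$ ($R = \left(- \frac{1}{2}\right) 170 = -85$)
$\frac{1}{R + 178} = \frac{1}{-85 + 178} = \frac{1}{93}$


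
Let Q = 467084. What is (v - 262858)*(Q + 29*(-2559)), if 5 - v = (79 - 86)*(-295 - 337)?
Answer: -105005916821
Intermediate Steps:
v = -4419 (v = 5 - (79 - 86)*(-295 - 337) = 5 - (-7)*(-632) = 5 - 1*4424 = 5 - 4424 = -4419)
(v - 262858)*(Q + 29*(-2559)) = (-4419 - 262858)*(467084 + 29*(-2559)) = -267277*(467084 - 74211) = -267277*392873 = -105005916821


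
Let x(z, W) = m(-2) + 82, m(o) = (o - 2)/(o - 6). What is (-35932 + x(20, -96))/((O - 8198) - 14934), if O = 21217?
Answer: 71699/3830 ≈ 18.720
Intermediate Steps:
m(o) = (-2 + o)/(-6 + o)
x(z, W) = 165/2 (x(z, W) = (-2 - 2)/(-6 - 2) + 82 = -4/(-8) + 82 = -⅛*(-4) + 82 = ½ + 82 = 165/2)
(-35932 + x(20, -96))/((O - 8198) - 14934) = (-35932 + 165/2)/((21217 - 8198) - 14934) = -71699/(2*(13019 - 14934)) = -71699/2/(-1915) = -71699/2*(-1/1915) = 71699/3830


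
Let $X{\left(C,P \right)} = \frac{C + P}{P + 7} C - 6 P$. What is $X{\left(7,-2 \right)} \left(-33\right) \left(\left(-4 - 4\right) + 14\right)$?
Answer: $-3762$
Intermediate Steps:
$X{\left(C,P \right)} = - 6 P + \frac{C \left(C + P\right)}{7 + P}$ ($X{\left(C,P \right)} = \frac{C + P}{7 + P} C - 6 P = \frac{C \left(C + P\right)}{7 + P} - 6 P = - 6 P + \frac{C \left(C + P\right)}{7 + P}$)
$X{\left(7,-2 \right)} \left(-33\right) \left(\left(-4 - 4\right) + 14\right) = \frac{7^{2} - -84 - 6 \left(-2\right)^{2} + 7 \left(-2\right)}{7 - 2} \left(-33\right) \left(\left(-4 - 4\right) + 14\right) = \frac{49 + 84 - 24 - 14}{5} \left(-33\right) \left(-8 + 14\right) = \frac{49 + 84 - 24 - 14}{5} \left(-33\right) 6 = \frac{1}{5} \cdot 95 \left(-33\right) 6 = 19 \left(-33\right) 6 = \left(-627\right) 6 = -3762$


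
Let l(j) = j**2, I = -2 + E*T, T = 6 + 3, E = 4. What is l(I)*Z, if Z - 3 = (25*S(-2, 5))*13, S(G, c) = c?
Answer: 1881968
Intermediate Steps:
T = 9
Z = 1628 (Z = 3 + (25*5)*13 = 3 + 125*13 = 3 + 1625 = 1628)
I = 34 (I = -2 + 4*9 = -2 + 36 = 34)
l(I)*Z = 34**2*1628 = 1156*1628 = 1881968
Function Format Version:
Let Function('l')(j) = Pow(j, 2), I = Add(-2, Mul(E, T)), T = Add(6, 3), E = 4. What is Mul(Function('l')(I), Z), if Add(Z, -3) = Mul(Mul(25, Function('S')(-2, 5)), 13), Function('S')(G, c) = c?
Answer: 1881968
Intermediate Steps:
T = 9
Z = 1628 (Z = Add(3, Mul(Mul(25, 5), 13)) = Add(3, Mul(125, 13)) = Add(3, 1625) = 1628)
I = 34 (I = Add(-2, Mul(4, 9)) = Add(-2, 36) = 34)
Mul(Function('l')(I), Z) = Mul(Pow(34, 2), 1628) = Mul(1156, 1628) = 1881968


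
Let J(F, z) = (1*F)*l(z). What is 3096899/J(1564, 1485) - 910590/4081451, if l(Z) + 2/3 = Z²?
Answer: -9383875594376133/42230416663901972 ≈ -0.22221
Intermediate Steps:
l(Z) = -⅔ + Z²
J(F, z) = F*(-⅔ + z²) (J(F, z) = (1*F)*(-⅔ + z²) = F*(-⅔ + z²))
3096899/J(1564, 1485) - 910590/4081451 = 3096899/(((⅓)*1564*(-2 + 3*1485²))) - 910590/4081451 = 3096899/(((⅓)*1564*(-2 + 3*2205225))) - 910590*1/4081451 = 3096899/(((⅓)*1564*(-2 + 6615675))) - 910590/4081451 = 3096899/(((⅓)*1564*6615673)) - 910590/4081451 = 3096899/(10346912572/3) - 910590/4081451 = 3096899*(3/10346912572) - 910590/4081451 = 9290697/10346912572 - 910590/4081451 = -9383875594376133/42230416663901972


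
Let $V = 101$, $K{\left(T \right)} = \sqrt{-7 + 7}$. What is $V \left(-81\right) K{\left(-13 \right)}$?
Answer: $0$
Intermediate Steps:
$K{\left(T \right)} = 0$ ($K{\left(T \right)} = \sqrt{0} = 0$)
$V \left(-81\right) K{\left(-13 \right)} = 101 \left(-81\right) 0 = \left(-8181\right) 0 = 0$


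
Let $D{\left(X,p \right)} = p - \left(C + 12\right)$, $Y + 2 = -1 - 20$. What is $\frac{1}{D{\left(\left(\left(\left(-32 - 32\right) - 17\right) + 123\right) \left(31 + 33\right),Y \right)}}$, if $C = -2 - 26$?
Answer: $- \frac{1}{7} \approx -0.14286$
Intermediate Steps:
$C = -28$
$Y = -23$ ($Y = -2 - 21 = -23$)
$D{\left(X,p \right)} = 16 + p$ ($D{\left(X,p \right)} = p - \left(-28 + 12\right) = p - -16 = p + 16 = 16 + p$)
$\frac{1}{D{\left(\left(\left(\left(-32 - 32\right) - 17\right) + 123\right) \left(31 + 33\right),Y \right)}} = \frac{1}{16 - 23} = \frac{1}{-7} = - \frac{1}{7}$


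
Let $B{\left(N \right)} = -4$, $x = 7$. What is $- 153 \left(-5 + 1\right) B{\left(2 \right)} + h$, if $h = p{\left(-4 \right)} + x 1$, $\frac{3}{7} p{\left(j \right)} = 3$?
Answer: $-2434$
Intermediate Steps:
$p{\left(j \right)} = 7$ ($p{\left(j \right)} = \frac{7}{3} \cdot 3 = 7$)
$h = 14$ ($h = 7 + 7 \cdot 1 = 7 + 7 = 14$)
$- 153 \left(-5 + 1\right) B{\left(2 \right)} + h = - 153 \left(-5 + 1\right) \left(-4\right) + 14 = - 153 \left(\left(-4\right) \left(-4\right)\right) + 14 = \left(-153\right) 16 + 14 = -2448 + 14 = -2434$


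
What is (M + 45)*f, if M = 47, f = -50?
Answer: -4600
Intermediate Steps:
(M + 45)*f = (47 + 45)*(-50) = 92*(-50) = -4600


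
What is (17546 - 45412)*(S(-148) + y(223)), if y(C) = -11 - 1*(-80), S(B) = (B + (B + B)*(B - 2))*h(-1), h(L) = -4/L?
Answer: -4934427682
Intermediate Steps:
S(B) = 4*B + 8*B*(-2 + B) (S(B) = (B + (B + B)*(B - 2))*(-4/(-1)) = (B + (2*B)*(-2 + B))*(-4*(-1)) = (B + 2*B*(-2 + B))*4 = 4*B + 8*B*(-2 + B))
y(C) = 69 (y(C) = -11 + 80 = 69)
(17546 - 45412)*(S(-148) + y(223)) = (17546 - 45412)*(4*(-148)*(-3 + 2*(-148)) + 69) = -27866*(4*(-148)*(-3 - 296) + 69) = -27866*(4*(-148)*(-299) + 69) = -27866*(177008 + 69) = -27866*177077 = -4934427682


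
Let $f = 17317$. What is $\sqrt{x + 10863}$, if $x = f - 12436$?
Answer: $8 \sqrt{246} \approx 125.48$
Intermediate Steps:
$x = 4881$ ($x = 17317 - 12436 = 4881$)
$\sqrt{x + 10863} = \sqrt{4881 + 10863} = \sqrt{15744} = 8 \sqrt{246}$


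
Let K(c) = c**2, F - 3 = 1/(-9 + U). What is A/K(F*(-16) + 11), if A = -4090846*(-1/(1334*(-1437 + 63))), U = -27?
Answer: -55226421/33066110126 ≈ -0.0016702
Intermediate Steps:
F = 107/36 (F = 3 + 1/(-9 - 27) = 3 + 1/(-36) = 3 - 1/36 = 107/36 ≈ 2.9722)
A = -2045423/916458 (A = -4090846/((-1374*(-1334))) = -4090846/1832916 = -4090846*1/1832916 = -2045423/916458 ≈ -2.2319)
A/K(F*(-16) + 11) = -2045423/(916458*((107/36)*(-16) + 11)**2) = -2045423/(916458*(-428/9 + 11)**2) = -2045423/(916458*((-329/9)**2)) = -2045423/(916458*108241/81) = -2045423/916458*81/108241 = -55226421/33066110126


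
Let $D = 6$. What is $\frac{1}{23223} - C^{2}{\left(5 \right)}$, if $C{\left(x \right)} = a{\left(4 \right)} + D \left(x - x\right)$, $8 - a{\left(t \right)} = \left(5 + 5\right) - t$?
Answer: $- \frac{92891}{23223} \approx -4.0$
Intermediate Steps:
$a{\left(t \right)} = -2 + t$ ($a{\left(t \right)} = 8 - \left(\left(5 + 5\right) - t\right) = 8 - \left(10 - t\right) = 8 + \left(-10 + t\right) = -2 + t$)
$C{\left(x \right)} = 2$ ($C{\left(x \right)} = \left(-2 + 4\right) + 6 \left(x - x\right) = 2 + 6 \cdot 0 = 2 + 0 = 2$)
$\frac{1}{23223} - C^{2}{\left(5 \right)} = \frac{1}{23223} - 2^{2} = \frac{1}{23223} - 4 = - \frac{92891}{23223}$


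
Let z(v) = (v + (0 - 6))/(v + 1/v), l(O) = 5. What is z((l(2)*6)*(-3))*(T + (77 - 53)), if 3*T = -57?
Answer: 43200/8101 ≈ 5.3327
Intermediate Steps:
T = -19 (T = (1/3)*(-57) = -19)
z(v) = (-6 + v)/(v + 1/v) (z(v) = (v - 6)/(v + 1/v) = (-6 + v)/(v + 1/v))
z((l(2)*6)*(-3))*(T + (77 - 53)) = (((5*6)*(-3))*(-6 + (5*6)*(-3))/(1 + ((5*6)*(-3))**2))*(-19 + (77 - 53)) = ((30*(-3))*(-6 + 30*(-3))/(1 + (30*(-3))**2))*(-19 + 24) = -90*(-6 - 90)/(1 + (-90)**2)*5 = -90*(-96)/(1 + 8100)*5 = -90*(-96)/8101*5 = -90*1/8101*(-96)*5 = (8640/8101)*5 = 43200/8101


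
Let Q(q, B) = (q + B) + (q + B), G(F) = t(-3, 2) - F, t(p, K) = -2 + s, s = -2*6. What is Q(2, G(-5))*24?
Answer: -336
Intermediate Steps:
s = -12
t(p, K) = -14 (t(p, K) = -2 - 12 = -14)
G(F) = -14 - F
Q(q, B) = 2*B + 2*q (Q(q, B) = (B + q) + (B + q) = 2*B + 2*q)
Q(2, G(-5))*24 = (2*(-14 - 1*(-5)) + 2*2)*24 = (2*(-14 + 5) + 4)*24 = (2*(-9) + 4)*24 = (-18 + 4)*24 = -14*24 = -336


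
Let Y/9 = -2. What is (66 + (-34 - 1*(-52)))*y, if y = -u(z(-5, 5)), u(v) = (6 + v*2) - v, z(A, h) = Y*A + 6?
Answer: -8568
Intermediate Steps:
Y = -18 (Y = 9*(-2) = -18)
z(A, h) = 6 - 18*A (z(A, h) = -18*A + 6 = 6 - 18*A)
u(v) = 6 + v (u(v) = (6 + 2*v) - v = 6 + v)
y = -102 (y = -(6 + (6 - 18*(-5))) = -(6 + (6 + 90)) = -(6 + 96) = -1*102 = -102)
(66 + (-34 - 1*(-52)))*y = (66 + (-34 - 1*(-52)))*(-102) = (66 + (-34 + 52))*(-102) = (66 + 18)*(-102) = 84*(-102) = -8568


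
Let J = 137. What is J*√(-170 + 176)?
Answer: 137*√6 ≈ 335.58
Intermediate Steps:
J*√(-170 + 176) = 137*√(-170 + 176) = 137*√6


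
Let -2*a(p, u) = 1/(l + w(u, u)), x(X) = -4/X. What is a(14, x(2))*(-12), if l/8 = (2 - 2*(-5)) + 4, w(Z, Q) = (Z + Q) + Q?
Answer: 3/61 ≈ 0.049180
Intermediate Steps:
w(Z, Q) = Z + 2*Q (w(Z, Q) = (Q + Z) + Q = Z + 2*Q)
l = 128 (l = 8*((2 - 2*(-5)) + 4) = 8*((2 + 10) + 4) = 8*(12 + 4) = 8*16 = 128)
a(p, u) = -1/(2*(128 + 3*u)) (a(p, u) = -1/(2*(128 + (u + 2*u))) = -1/(2*(128 + 3*u)))
a(14, x(2))*(-12) = -1/(256 + 6*(-4/2))*(-12) = -1/(256 + 6*(-4*1/2))*(-12) = -1/(256 + 6*(-2))*(-12) = -1/(256 - 12)*(-12) = -1/244*(-12) = 3/61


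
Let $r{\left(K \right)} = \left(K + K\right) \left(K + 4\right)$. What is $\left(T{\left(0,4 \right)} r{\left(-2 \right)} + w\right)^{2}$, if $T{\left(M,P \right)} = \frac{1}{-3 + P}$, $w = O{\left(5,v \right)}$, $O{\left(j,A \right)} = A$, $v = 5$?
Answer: $9$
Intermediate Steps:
$w = 5$
$r{\left(K \right)} = 2 K \left(4 + K\right)$
$\left(T{\left(0,4 \right)} r{\left(-2 \right)} + w\right)^{2} = \left(\frac{2 \left(-2\right) \left(4 - 2\right)}{-3 + 4} + 5\right)^{2} = \left(\frac{2 \left(-2\right) 2}{1} + 5\right)^{2} = \left(1 \left(-8\right) + 5\right)^{2} = \left(-8 + 5\right)^{2} = \left(-3\right)^{2} = 9$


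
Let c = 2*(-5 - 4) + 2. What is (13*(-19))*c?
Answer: 3952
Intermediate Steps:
c = -16 (c = 2*(-9) + 2 = -18 + 2 = -16)
(13*(-19))*c = (13*(-19))*(-16) = -247*(-16) = 3952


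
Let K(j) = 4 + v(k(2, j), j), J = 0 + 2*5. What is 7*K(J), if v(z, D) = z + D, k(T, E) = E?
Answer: 168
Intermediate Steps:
v(z, D) = D + z
J = 10 (J = 0 + 10 = 10)
K(j) = 4 + 2*j (K(j) = 4 + (j + j) = 4 + 2*j)
7*K(J) = 7*(4 + 2*10) = 7*(4 + 20) = 7*24 = 168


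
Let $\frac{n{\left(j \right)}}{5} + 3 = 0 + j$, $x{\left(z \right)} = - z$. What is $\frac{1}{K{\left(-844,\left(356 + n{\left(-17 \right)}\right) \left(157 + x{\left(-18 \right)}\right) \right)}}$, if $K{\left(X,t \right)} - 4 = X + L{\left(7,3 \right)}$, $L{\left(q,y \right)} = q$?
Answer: $- \frac{1}{833} \approx -0.0012005$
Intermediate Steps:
$n{\left(j \right)} = -15 + 5 j$ ($n{\left(j \right)} = -15 + 5 \left(0 + j\right) = -15 + 5 j$)
$K{\left(X,t \right)} = 11 + X$ ($K{\left(X,t \right)} = 4 + \left(X + 7\right) = 4 + \left(7 + X\right) = 11 + X$)
$\frac{1}{K{\left(-844,\left(356 + n{\left(-17 \right)}\right) \left(157 + x{\left(-18 \right)}\right) \right)}} = \frac{1}{11 - 844} = \frac{1}{-833} = - \frac{1}{833}$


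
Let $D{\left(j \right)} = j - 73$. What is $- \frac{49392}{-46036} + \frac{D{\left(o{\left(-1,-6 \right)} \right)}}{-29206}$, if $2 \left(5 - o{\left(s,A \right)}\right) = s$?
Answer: $\frac{42519123}{39544924} \approx 1.0752$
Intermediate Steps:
$o{\left(s,A \right)} = 5 - \frac{s}{2}$
$D{\left(j \right)} = -73 + j$
$- \frac{49392}{-46036} + \frac{D{\left(o{\left(-1,-6 \right)} \right)}}{-29206} = - \frac{49392}{-46036} + \frac{-73 + \left(5 - - \frac{1}{2}\right)}{-29206} = \left(-49392\right) \left(- \frac{1}{46036}\right) + \left(-73 + \left(5 + \frac{1}{2}\right)\right) \left(- \frac{1}{29206}\right) = \frac{12348}{11509} + \left(-73 + \frac{11}{2}\right) \left(- \frac{1}{29206}\right) = \frac{12348}{11509} - - \frac{135}{58412} = \frac{12348}{11509} + \frac{135}{58412} = \frac{42519123}{39544924}$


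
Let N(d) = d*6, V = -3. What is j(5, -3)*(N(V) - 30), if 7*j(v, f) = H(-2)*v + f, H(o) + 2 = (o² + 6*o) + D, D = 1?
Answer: 2304/7 ≈ 329.14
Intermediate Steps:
H(o) = -1 + o² + 6*o (H(o) = -2 + ((o² + 6*o) + 1) = -2 + (1 + o² + 6*o) = -1 + o² + 6*o)
j(v, f) = -9*v/7 + f/7 (j(v, f) = ((-1 + (-2)² + 6*(-2))*v + f)/7 = ((-1 + 4 - 12)*v + f)/7 = (-9*v + f)/7 = (f - 9*v)/7 = -9*v/7 + f/7)
N(d) = 6*d
j(5, -3)*(N(V) - 30) = (-9/7*5 + (⅐)*(-3))*(6*(-3) - 30) = (-45/7 - 3/7)*(-18 - 30) = -48/7*(-48) = 2304/7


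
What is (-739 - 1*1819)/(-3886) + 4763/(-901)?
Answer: -8102130/1750643 ≈ -4.6281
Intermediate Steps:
(-739 - 1*1819)/(-3886) + 4763/(-901) = (-739 - 1819)*(-1/3886) + 4763*(-1/901) = -2558*(-1/3886) - 4763/901 = 1279/1943 - 4763/901 = -8102130/1750643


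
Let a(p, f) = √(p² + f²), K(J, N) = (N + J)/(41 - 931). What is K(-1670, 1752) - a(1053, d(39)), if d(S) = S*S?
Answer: -41/445 - 585*√10 ≈ -1850.0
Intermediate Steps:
d(S) = S²
K(J, N) = -J/890 - N/890 (K(J, N) = (J + N)/(-890) = (J + N)*(-1/890) = -J/890 - N/890)
a(p, f) = √(f² + p²)
K(-1670, 1752) - a(1053, d(39)) = (-1/890*(-1670) - 1/890*1752) - √((39²)² + 1053²) = (167/89 - 876/445) - √(1521² + 1108809) = -41/445 - √(2313441 + 1108809) = -41/445 - √3422250 = -41/445 - 585*√10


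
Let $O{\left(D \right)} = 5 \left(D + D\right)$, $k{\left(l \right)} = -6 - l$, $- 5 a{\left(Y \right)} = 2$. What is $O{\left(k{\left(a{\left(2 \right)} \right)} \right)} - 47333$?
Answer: $-47389$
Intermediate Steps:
$a{\left(Y \right)} = - \frac{2}{5}$ ($a{\left(Y \right)} = \left(- \frac{1}{5}\right) 2 = - \frac{2}{5}$)
$O{\left(D \right)} = 10 D$ ($O{\left(D \right)} = 5 \cdot 2 D = 10 D$)
$O{\left(k{\left(a{\left(2 \right)} \right)} \right)} - 47333 = 10 \left(-6 - - \frac{2}{5}\right) - 47333 = 10 \left(-6 + \frac{2}{5}\right) - 47333 = 10 \left(- \frac{28}{5}\right) - 47333 = -56 - 47333 = -47389$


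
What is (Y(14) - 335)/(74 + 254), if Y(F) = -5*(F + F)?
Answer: -475/328 ≈ -1.4482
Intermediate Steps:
Y(F) = -10*F
(Y(14) - 335)/(74 + 254) = (-10*14 - 335)/(74 + 254) = (-140 - 335)/328 = -475*1/328 = -475/328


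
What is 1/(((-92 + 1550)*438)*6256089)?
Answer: 1/3995163459756 ≈ 2.5030e-13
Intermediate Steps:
1/(((-92 + 1550)*438)*6256089) = (1/6256089)/(1458*438) = (1/6256089)/638604 = (1/638604)*(1/6256089) = 1/3995163459756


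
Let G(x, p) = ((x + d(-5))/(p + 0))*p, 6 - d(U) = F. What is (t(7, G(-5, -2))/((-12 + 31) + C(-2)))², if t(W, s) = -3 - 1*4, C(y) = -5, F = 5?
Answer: ¼ ≈ 0.25000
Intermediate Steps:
d(U) = 1 (d(U) = 6 - 1*5 = 6 - 5 = 1)
G(x, p) = 1 + x (G(x, p) = ((x + 1)/(p + 0))*p = ((1 + x)/p)*p = 1 + x)
t(W, s) = -7 (t(W, s) = -3 - 4 = -7)
(t(7, G(-5, -2))/((-12 + 31) + C(-2)))² = (-7/((-12 + 31) - 5))² = (-7/(19 - 5))² = (-7/14)² = (-7*1/14)² = (-½)² = ¼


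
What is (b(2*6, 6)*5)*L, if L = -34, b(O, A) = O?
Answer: -2040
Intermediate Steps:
(b(2*6, 6)*5)*L = ((2*6)*5)*(-34) = (12*5)*(-34) = 60*(-34) = -2040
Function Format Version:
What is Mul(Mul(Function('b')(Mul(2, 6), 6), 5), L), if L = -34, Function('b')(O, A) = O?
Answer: -2040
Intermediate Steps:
Mul(Mul(Function('b')(Mul(2, 6), 6), 5), L) = Mul(Mul(Mul(2, 6), 5), -34) = Mul(Mul(12, 5), -34) = Mul(60, -34) = -2040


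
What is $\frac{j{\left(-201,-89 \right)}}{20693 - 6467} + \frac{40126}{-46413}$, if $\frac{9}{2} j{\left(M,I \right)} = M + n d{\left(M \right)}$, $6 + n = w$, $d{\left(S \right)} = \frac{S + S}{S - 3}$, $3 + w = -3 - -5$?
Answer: $- \frac{3247271221}{3741537582} \approx -0.8679$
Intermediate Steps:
$w = -1$ ($w = -3 - -2 = -3 + \left(-3 + 5\right) = -3 + 2 = -1$)
$d{\left(S \right)} = \frac{2 S}{-3 + S}$
$n = -7$ ($n = -6 - 1 = -7$)
$j{\left(M,I \right)} = \frac{2 M}{9} - \frac{28 M}{9 \left(-3 + M\right)}$ ($j{\left(M,I \right)} = \frac{2 \left(M - 7 \frac{2 M}{-3 + M}\right)}{9} = \frac{2 \left(M - \frac{14 M}{-3 + M}\right)}{9} = \frac{2 M}{9} - \frac{28 M}{9 \left(-3 + M\right)}$)
$\frac{j{\left(-201,-89 \right)}}{20693 - 6467} + \frac{40126}{-46413} = \frac{\frac{2}{9} \left(-201\right) \frac{1}{-3 - 201} \left(-17 - 201\right)}{20693 - 6467} + \frac{40126}{-46413} = \frac{\frac{2}{9} \left(-201\right) \frac{1}{-204} \left(-218\right)}{20693 - 6467} + 40126 \left(- \frac{1}{46413}\right) = \frac{\frac{2}{9} \left(-201\right) \left(- \frac{1}{204}\right) \left(-218\right)}{14226} - \frac{40126}{46413} = \left(- \frac{7303}{153}\right) \frac{1}{14226} - \frac{40126}{46413} = - \frac{7303}{2176578} - \frac{40126}{46413} = - \frac{3247271221}{3741537582}$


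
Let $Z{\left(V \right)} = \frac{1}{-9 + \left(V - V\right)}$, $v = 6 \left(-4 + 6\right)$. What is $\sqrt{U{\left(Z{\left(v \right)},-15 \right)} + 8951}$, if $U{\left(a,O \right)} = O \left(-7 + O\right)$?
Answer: $\sqrt{9281} \approx 96.338$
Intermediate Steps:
$v = 12$ ($v = 6 \cdot 2 = 12$)
$Z{\left(V \right)} = - \frac{1}{9}$ ($Z{\left(V \right)} = \frac{1}{-9 + 0} = \frac{1}{-9} = - \frac{1}{9}$)
$\sqrt{U{\left(Z{\left(v \right)},-15 \right)} + 8951} = \sqrt{- 15 \left(-7 - 15\right) + 8951} = \sqrt{\left(-15\right) \left(-22\right) + 8951} = \sqrt{330 + 8951} = \sqrt{9281}$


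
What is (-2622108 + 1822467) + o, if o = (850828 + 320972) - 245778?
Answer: 126381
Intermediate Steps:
o = 926022 (o = 1171800 - 245778 = 926022)
(-2622108 + 1822467) + o = (-2622108 + 1822467) + 926022 = -799641 + 926022 = 126381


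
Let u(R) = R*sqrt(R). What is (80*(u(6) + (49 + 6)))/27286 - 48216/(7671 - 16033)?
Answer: 338103644/57041383 + 240*sqrt(6)/13643 ≈ 5.9704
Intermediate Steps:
u(R) = R**(3/2)
(80*(u(6) + (49 + 6)))/27286 - 48216/(7671 - 16033) = (80*(6**(3/2) + (49 + 6)))/27286 - 48216/(7671 - 16033) = (80*(6*sqrt(6) + 55))*(1/27286) - 48216/(-8362) = (80*(55 + 6*sqrt(6)))*(1/27286) - 48216*(-1/8362) = (4400 + 480*sqrt(6))*(1/27286) + 24108/4181 = (2200/13643 + 240*sqrt(6)/13643) + 24108/4181 = 338103644/57041383 + 240*sqrt(6)/13643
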